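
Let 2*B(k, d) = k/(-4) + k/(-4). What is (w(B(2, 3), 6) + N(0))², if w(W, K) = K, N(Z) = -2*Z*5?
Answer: 36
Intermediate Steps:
N(Z) = -10*Z
B(k, d) = -k/4 (B(k, d) = (k/(-4) + k/(-4))/2 = (k*(-¼) + k*(-¼))/2 = (-k/4 - k/4)/2 = (-k/2)/2 = -k/4)
(w(B(2, 3), 6) + N(0))² = (6 - 10*0)² = (6 + 0)² = 6² = 36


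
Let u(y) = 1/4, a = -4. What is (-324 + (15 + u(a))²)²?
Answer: 2140369/256 ≈ 8360.8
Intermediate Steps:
u(y) = ¼
(-324 + (15 + u(a))²)² = (-324 + (15 + ¼)²)² = (-324 + (61/4)²)² = (-324 + 3721/16)² = (-1463/16)² = 2140369/256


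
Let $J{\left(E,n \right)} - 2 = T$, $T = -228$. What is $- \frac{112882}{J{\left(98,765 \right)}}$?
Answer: $\frac{56441}{113} \approx 499.48$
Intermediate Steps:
$J{\left(E,n \right)} = -226$ ($J{\left(E,n \right)} = 2 - 228 = -226$)
$- \frac{112882}{J{\left(98,765 \right)}} = - \frac{112882}{-226} = \left(-112882\right) \left(- \frac{1}{226}\right) = \frac{56441}{113}$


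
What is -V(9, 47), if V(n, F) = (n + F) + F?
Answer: -103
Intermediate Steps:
V(n, F) = n + 2*F (V(n, F) = (F + n) + F = n + 2*F)
-V(9, 47) = -(9 + 2*47) = -(9 + 94) = -1*103 = -103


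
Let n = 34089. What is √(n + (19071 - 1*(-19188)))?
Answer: 2*√18087 ≈ 268.98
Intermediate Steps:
√(n + (19071 - 1*(-19188))) = √(34089 + (19071 - 1*(-19188))) = √(34089 + (19071 + 19188)) = √(34089 + 38259) = √72348 = 2*√18087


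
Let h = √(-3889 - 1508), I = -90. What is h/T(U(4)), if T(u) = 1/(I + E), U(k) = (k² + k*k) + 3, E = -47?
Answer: -137*I*√5397 ≈ -10065.0*I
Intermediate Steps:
U(k) = 3 + 2*k² (U(k) = (k² + k²) + 3 = 2*k² + 3 = 3 + 2*k²)
T(u) = -1/137 (T(u) = 1/(-90 - 47) = 1/(-137) = -1/137)
h = I*√5397 (h = √(-5397) = I*√5397 ≈ 73.464*I)
h/T(U(4)) = (I*√5397)/(-1/137) = (I*√5397)*(-137) = -137*I*√5397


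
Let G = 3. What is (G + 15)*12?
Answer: 216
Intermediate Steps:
(G + 15)*12 = (3 + 15)*12 = 18*12 = 216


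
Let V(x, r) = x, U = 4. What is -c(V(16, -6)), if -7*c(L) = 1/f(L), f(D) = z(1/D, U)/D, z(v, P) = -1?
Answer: -16/7 ≈ -2.2857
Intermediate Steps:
f(D) = -1/D
c(L) = L/7 (c(L) = -(-L)/7 = -(-1)*L/7 = L/7)
-c(V(16, -6)) = -16/7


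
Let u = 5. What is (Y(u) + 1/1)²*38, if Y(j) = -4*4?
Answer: 8550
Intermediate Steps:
Y(j) = -16
(Y(u) + 1/1)²*38 = (-16 + 1/1)²*38 = (-16 + 1*1)²*38 = (-16 + 1)²*38 = (-15)²*38 = 225*38 = 8550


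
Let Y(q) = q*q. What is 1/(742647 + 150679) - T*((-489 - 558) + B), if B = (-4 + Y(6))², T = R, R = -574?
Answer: -11793689851/893326 ≈ -13202.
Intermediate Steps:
Y(q) = q²
T = -574
B = 1024 (B = (-4 + 6²)² = (-4 + 36)² = 32² = 1024)
1/(742647 + 150679) - T*((-489 - 558) + B) = 1/(742647 + 150679) - (-574)*((-489 - 558) + 1024) = 1/893326 - (-574)*(-1047 + 1024) = 1/893326 - (-574)*(-23) = 1/893326 - 1*13202 = 1/893326 - 13202 = -11793689851/893326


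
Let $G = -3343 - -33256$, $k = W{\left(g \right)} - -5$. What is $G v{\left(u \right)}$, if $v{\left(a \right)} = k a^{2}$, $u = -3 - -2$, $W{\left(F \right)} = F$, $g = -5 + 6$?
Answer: $179478$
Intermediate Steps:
$g = 1$
$u = -1$ ($u = -3 + 2 = -1$)
$k = 6$ ($k = 1 - -5 = 1 + 5 = 6$)
$v{\left(a \right)} = 6 a^{2}$
$G = 29913$ ($G = -3343 + 33256 = 29913$)
$G v{\left(u \right)} = 29913 \cdot 6 \left(-1\right)^{2} = 29913 \cdot 6 \cdot 1 = 29913 \cdot 6 = 179478$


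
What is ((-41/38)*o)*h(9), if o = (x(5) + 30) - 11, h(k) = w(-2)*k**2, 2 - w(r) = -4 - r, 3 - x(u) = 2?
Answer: -132840/19 ≈ -6991.6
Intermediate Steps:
x(u) = 1 (x(u) = 3 - 1*2 = 3 - 2 = 1)
w(r) = 6 + r (w(r) = 2 - (-4 - r) = 2 + (4 + r) = 6 + r)
h(k) = 4*k**2 (h(k) = (6 - 2)*k**2 = 4*k**2)
o = 20 (o = (1 + 30) - 11 = 31 - 11 = 20)
((-41/38)*o)*h(9) = (-41/38*20)*(4*9**2) = (-41*1/38*20)*(4*81) = -41/38*20*324 = -410/19*324 = -132840/19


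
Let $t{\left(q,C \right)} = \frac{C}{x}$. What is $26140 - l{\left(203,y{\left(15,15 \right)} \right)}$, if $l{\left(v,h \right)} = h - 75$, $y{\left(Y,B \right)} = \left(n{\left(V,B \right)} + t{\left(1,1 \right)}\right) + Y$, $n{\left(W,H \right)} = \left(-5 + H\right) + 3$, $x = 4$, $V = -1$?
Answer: $\frac{104747}{4} \approx 26187.0$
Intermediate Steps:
$t{\left(q,C \right)} = \frac{C}{4}$
$n{\left(W,H \right)} = -2 + H$
$y{\left(Y,B \right)} = - \frac{7}{4} + B + Y$ ($y{\left(Y,B \right)} = \left(\left(-2 + B\right) + \frac{1}{4} \cdot 1\right) + Y = \left(\left(-2 + B\right) + \frac{1}{4}\right) + Y = \left(- \frac{7}{4} + B\right) + Y = - \frac{7}{4} + B + Y$)
$l{\left(v,h \right)} = -75 + h$
$26140 - l{\left(203,y{\left(15,15 \right)} \right)} = 26140 - \left(-75 + \left(- \frac{7}{4} + 15 + 15\right)\right) = 26140 - \left(-75 + \frac{113}{4}\right) = 26140 - - \frac{187}{4} = 26140 + \frac{187}{4} = \frac{104747}{4}$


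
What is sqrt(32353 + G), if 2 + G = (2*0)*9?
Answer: sqrt(32351) ≈ 179.86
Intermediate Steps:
G = -2 (G = -2 + (2*0)*9 = -2 + 0*9 = -2 + 0 = -2)
sqrt(32353 + G) = sqrt(32353 - 2) = sqrt(32351)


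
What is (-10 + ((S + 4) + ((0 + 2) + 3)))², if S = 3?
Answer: 4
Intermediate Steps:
(-10 + ((S + 4) + ((0 + 2) + 3)))² = (-10 + ((3 + 4) + ((0 + 2) + 3)))² = (-10 + (7 + (2 + 3)))² = (-10 + (7 + 5))² = (-10 + 12)² = 2² = 4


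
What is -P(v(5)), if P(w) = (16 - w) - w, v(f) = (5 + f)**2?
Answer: 184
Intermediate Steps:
P(w) = 16 - 2*w
-P(v(5)) = -(16 - 2*(5 + 5)**2) = -(16 - 2*10**2) = -(16 - 2*100) = -(16 - 200) = -1*(-184) = 184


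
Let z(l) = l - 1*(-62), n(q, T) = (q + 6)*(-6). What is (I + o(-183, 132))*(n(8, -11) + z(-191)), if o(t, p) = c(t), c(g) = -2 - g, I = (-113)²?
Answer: -2758350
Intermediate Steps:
I = 12769
o(t, p) = -2 - t
n(q, T) = -36 - 6*q (n(q, T) = (6 + q)*(-6) = -36 - 6*q)
z(l) = 62 + l (z(l) = l + 62 = 62 + l)
(I + o(-183, 132))*(n(8, -11) + z(-191)) = (12769 + (-2 - 1*(-183)))*((-36 - 6*8) + (62 - 191)) = (12769 + (-2 + 183))*((-36 - 48) - 129) = (12769 + 181)*(-84 - 129) = 12950*(-213) = -2758350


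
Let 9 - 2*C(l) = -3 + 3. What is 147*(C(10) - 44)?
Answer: -11613/2 ≈ -5806.5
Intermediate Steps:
C(l) = 9/2 (C(l) = 9/2 - (-3 + 3)/2 = 9/2 - ½*0 = 9/2 + 0 = 9/2)
147*(C(10) - 44) = 147*(9/2 - 44) = 147*(-79/2) = -11613/2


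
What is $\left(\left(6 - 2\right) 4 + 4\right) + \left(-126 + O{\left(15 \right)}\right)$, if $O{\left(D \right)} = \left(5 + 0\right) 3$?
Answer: $-91$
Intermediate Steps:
$O{\left(D \right)} = 15$ ($O{\left(D \right)} = 5 \cdot 3 = 15$)
$\left(\left(6 - 2\right) 4 + 4\right) + \left(-126 + O{\left(15 \right)}\right) = \left(\left(6 - 2\right) 4 + 4\right) + \left(-126 + 15\right) = \left(4 \cdot 4 + 4\right) - 111 = \left(16 + 4\right) - 111 = 20 - 111 = -91$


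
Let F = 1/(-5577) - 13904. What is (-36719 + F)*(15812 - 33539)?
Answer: 1668255305048/1859 ≈ 8.9739e+8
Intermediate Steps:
F = -77542609/5577 (F = -1/5577 - 13904 = -77542609/5577 ≈ -13904.)
(-36719 + F)*(15812 - 33539) = (-36719 - 77542609/5577)*(15812 - 33539) = -282324472/5577*(-17727) = 1668255305048/1859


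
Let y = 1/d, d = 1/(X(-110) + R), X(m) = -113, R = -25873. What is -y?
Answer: 25986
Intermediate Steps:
d = -1/25986 (d = 1/(-113 - 25873) = 1/(-25986) = -1/25986 ≈ -3.8482e-5)
y = -25986 (y = 1/(-1/25986) = -25986)
-y = -1*(-25986) = 25986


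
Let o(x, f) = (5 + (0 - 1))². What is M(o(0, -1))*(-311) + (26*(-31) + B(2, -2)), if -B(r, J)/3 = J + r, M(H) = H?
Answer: -5782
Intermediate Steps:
o(x, f) = 16 (o(x, f) = (5 - 1)² = 4² = 16)
B(r, J) = -3*J - 3*r (B(r, J) = -3*(J + r) = -3*J - 3*r)
M(o(0, -1))*(-311) + (26*(-31) + B(2, -2)) = 16*(-311) + (26*(-31) + (-3*(-2) - 3*2)) = -4976 + (-806 + (6 - 6)) = -4976 + (-806 + 0) = -4976 - 806 = -5782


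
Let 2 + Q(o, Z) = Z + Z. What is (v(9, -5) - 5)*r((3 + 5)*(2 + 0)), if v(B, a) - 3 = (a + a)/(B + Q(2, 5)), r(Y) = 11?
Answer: -484/17 ≈ -28.471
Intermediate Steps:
Q(o, Z) = -2 + 2*Z (Q(o, Z) = -2 + (Z + Z) = -2 + 2*Z)
v(B, a) = 3 + 2*a/(8 + B) (v(B, a) = 3 + (a + a)/(B + (-2 + 2*5)) = 3 + (2*a)/(B + (-2 + 10)) = 3 + (2*a)/(B + 8) = 3 + (2*a)/(8 + B) = 3 + 2*a/(8 + B))
(v(9, -5) - 5)*r((3 + 5)*(2 + 0)) = ((24 + 2*(-5) + 3*9)/(8 + 9) - 5)*11 = ((24 - 10 + 27)/17 - 5)*11 = ((1/17)*41 - 5)*11 = (41/17 - 5)*11 = -44/17*11 = -484/17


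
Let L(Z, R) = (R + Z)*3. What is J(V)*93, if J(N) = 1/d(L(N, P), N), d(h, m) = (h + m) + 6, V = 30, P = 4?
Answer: 31/46 ≈ 0.67391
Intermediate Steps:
L(Z, R) = 3*R + 3*Z
d(h, m) = 6 + h + m
J(N) = 1/(18 + 4*N) (J(N) = 1/(6 + (3*4 + 3*N) + N) = 1/(6 + (12 + 3*N) + N) = 1/(18 + 4*N))
J(V)*93 = (1/(2*(9 + 2*30)))*93 = (1/(2*(9 + 60)))*93 = ((½)/69)*93 = ((½)*(1/69))*93 = (1/138)*93 = 31/46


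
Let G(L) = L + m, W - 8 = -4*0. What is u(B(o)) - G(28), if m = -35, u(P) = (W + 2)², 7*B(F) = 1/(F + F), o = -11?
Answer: 107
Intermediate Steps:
W = 8 (W = 8 - 4*0 = 8 + 0 = 8)
B(F) = 1/(14*F) (B(F) = 1/(7*(F + F)) = 1/(7*((2*F))) = (1/(2*F))/7 = 1/(14*F))
u(P) = 100 (u(P) = (8 + 2)² = 10² = 100)
G(L) = -35 + L (G(L) = L - 35 = -35 + L)
u(B(o)) - G(28) = 100 - (-35 + 28) = 100 - 1*(-7) = 100 + 7 = 107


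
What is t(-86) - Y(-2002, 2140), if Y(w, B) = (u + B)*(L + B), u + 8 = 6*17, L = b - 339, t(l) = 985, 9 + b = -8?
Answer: -3984471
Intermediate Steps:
b = -17 (b = -9 - 8 = -17)
L = -356 (L = -17 - 339 = -356)
u = 94 (u = -8 + 6*17 = -8 + 102 = 94)
Y(w, B) = (-356 + B)*(94 + B) (Y(w, B) = (94 + B)*(-356 + B) = (-356 + B)*(94 + B))
t(-86) - Y(-2002, 2140) = 985 - (-33464 + 2140² - 262*2140) = 985 - (-33464 + 4579600 - 560680) = 985 - 1*3985456 = 985 - 3985456 = -3984471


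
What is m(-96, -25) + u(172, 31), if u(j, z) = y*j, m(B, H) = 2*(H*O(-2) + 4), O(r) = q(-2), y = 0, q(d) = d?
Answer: 108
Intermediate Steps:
O(r) = -2
m(B, H) = 8 - 4*H (m(B, H) = 2*(H*(-2) + 4) = 2*(-2*H + 4) = 2*(4 - 2*H) = 8 - 4*H)
u(j, z) = 0 (u(j, z) = 0*j = 0)
m(-96, -25) + u(172, 31) = (8 - 4*(-25)) + 0 = (8 + 100) + 0 = 108 + 0 = 108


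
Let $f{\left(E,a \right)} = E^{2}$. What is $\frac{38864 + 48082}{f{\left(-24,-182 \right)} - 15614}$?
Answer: $- \frac{43473}{7519} \approx -5.7818$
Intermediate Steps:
$\frac{38864 + 48082}{f{\left(-24,-182 \right)} - 15614} = \frac{38864 + 48082}{\left(-24\right)^{2} - 15614} = \frac{86946}{576 - 15614} = \frac{86946}{-15038} = 86946 \left(- \frac{1}{15038}\right) = - \frac{43473}{7519}$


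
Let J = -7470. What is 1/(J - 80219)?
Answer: -1/87689 ≈ -1.1404e-5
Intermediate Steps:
1/(J - 80219) = 1/(-7470 - 80219) = 1/(-87689) = -1/87689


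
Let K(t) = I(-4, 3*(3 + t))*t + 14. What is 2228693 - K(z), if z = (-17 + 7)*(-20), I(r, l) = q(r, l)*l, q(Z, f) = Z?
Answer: 2715879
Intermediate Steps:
I(r, l) = l*r (I(r, l) = r*l = l*r)
z = 200 (z = -10*(-20) = 200)
K(t) = 14 + t*(-36 - 12*t) (K(t) = ((3*(3 + t))*(-4))*t + 14 = ((9 + 3*t)*(-4))*t + 14 = (-36 - 12*t)*t + 14 = t*(-36 - 12*t) + 14 = 14 + t*(-36 - 12*t))
2228693 - K(z) = 2228693 - (14 - 36*200 - 12*200²) = 2228693 - (14 - 7200 - 12*40000) = 2228693 - (14 - 7200 - 480000) = 2228693 - 1*(-487186) = 2228693 + 487186 = 2715879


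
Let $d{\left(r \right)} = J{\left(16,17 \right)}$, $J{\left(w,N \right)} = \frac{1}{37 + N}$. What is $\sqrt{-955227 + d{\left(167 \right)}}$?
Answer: $\frac{i \sqrt{309493542}}{18} \approx 977.36 i$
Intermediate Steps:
$d{\left(r \right)} = \frac{1}{54}$ ($d{\left(r \right)} = \frac{1}{37 + 17} = \frac{1}{54}$)
$\sqrt{-955227 + d{\left(167 \right)}} = \sqrt{-955227 + \frac{1}{54}} = \sqrt{- \frac{51582257}{54}} = \frac{i \sqrt{309493542}}{18}$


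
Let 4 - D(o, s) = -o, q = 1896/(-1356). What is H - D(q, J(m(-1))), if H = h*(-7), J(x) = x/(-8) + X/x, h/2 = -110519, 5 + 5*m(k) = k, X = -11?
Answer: 174840764/113 ≈ 1.5473e+6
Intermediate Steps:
m(k) = -1 + k/5
q = -158/113 (q = 1896*(-1/1356) = -158/113 ≈ -1.3982)
h = -221038 (h = 2*(-110519) = -221038)
J(x) = -11/x - x/8 (J(x) = x/(-8) - 11/x = x*(-⅛) - 11/x = -x/8 - 11/x = -11/x - x/8)
D(o, s) = 4 + o (D(o, s) = 4 - (-1)*o = 4 + o)
H = 1547266 (H = -221038*(-7) = 1547266)
H - D(q, J(m(-1))) = 1547266 - (4 - 158/113) = 1547266 - 1*294/113 = 1547266 - 294/113 = 174840764/113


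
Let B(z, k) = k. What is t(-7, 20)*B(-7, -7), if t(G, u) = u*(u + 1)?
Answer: -2940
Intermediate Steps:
t(G, u) = u*(1 + u)
t(-7, 20)*B(-7, -7) = (20*(1 + 20))*(-7) = (20*21)*(-7) = 420*(-7) = -2940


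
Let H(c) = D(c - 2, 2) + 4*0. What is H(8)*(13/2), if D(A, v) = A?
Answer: 39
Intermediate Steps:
H(c) = -2 + c (H(c) = (c - 2) + 4*0 = (-2 + c) + 0 = -2 + c)
H(8)*(13/2) = (-2 + 8)*(13/2) = 6*(13*(½)) = 6*(13/2) = 39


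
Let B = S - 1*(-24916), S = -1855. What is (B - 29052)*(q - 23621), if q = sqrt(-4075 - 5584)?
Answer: 141513411 - 5991*I*sqrt(9659) ≈ 1.4151e+8 - 5.888e+5*I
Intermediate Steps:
B = 23061 (B = -1855 - 1*(-24916) = -1855 + 24916 = 23061)
q = I*sqrt(9659) (q = sqrt(-9659) = I*sqrt(9659) ≈ 98.28*I)
(B - 29052)*(q - 23621) = (23061 - 29052)*(I*sqrt(9659) - 23621) = -5991*(-23621 + I*sqrt(9659)) = 141513411 - 5991*I*sqrt(9659)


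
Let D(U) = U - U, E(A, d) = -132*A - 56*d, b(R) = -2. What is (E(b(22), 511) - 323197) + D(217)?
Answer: -351549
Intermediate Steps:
D(U) = 0
(E(b(22), 511) - 323197) + D(217) = ((-132*(-2) - 56*511) - 323197) + 0 = ((264 - 28616) - 323197) + 0 = (-28352 - 323197) + 0 = -351549 + 0 = -351549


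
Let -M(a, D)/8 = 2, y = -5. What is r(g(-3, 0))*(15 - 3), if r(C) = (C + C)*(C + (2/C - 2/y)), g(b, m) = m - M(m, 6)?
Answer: 31728/5 ≈ 6345.6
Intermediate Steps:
M(a, D) = -16 (M(a, D) = -8*2 = -16)
g(b, m) = 16 + m (g(b, m) = m - 1*(-16) = m + 16 = 16 + m)
r(C) = 2*C*(⅖ + C + 2/C) (r(C) = (C + C)*(C + (2/C - 2/(-5))) = (2*C)*(C + (2/C - 2*(-⅕))) = (2*C)*(C + (2/C + ⅖)) = (2*C)*(C + (⅖ + 2/C)) = (2*C)*(⅖ + C + 2/C) = 2*C*(⅖ + C + 2/C))
r(g(-3, 0))*(15 - 3) = (4 + 2*(16 + 0)² + 4*(16 + 0)/5)*(15 - 3) = (4 + 2*16² + (⅘)*16)*12 = (4 + 2*256 + 64/5)*12 = (4 + 512 + 64/5)*12 = (2644/5)*12 = 31728/5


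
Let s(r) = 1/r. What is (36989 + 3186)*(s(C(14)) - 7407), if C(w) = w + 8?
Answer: -6546636775/22 ≈ -2.9757e+8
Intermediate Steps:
C(w) = 8 + w
(36989 + 3186)*(s(C(14)) - 7407) = (36989 + 3186)*(1/(8 + 14) - 7407) = 40175*(1/22 - 7407) = 40175*(-162953/22) = -6546636775/22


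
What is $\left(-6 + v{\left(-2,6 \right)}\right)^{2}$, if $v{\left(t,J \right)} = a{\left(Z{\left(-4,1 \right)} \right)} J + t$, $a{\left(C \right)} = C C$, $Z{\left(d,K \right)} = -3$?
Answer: $2116$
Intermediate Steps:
$a{\left(C \right)} = C^{2}$
$v{\left(t,J \right)} = t + 9 J$ ($v{\left(t,J \right)} = \left(-3\right)^{2} J + t = 9 J + t = t + 9 J$)
$\left(-6 + v{\left(-2,6 \right)}\right)^{2} = \left(-6 + \left(-2 + 9 \cdot 6\right)\right)^{2} = \left(-6 + \left(-2 + 54\right)\right)^{2} = \left(-6 + 52\right)^{2} = 46^{2} = 2116$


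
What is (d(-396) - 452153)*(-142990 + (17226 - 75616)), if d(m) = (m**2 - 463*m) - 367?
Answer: 22626251280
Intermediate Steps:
d(m) = -367 + m**2 - 463*m
(d(-396) - 452153)*(-142990 + (17226 - 75616)) = ((-367 + (-396)**2 - 463*(-396)) - 452153)*(-142990 + (17226 - 75616)) = ((-367 + 156816 + 183348) - 452153)*(-142990 - 58390) = (339797 - 452153)*(-201380) = -112356*(-201380) = 22626251280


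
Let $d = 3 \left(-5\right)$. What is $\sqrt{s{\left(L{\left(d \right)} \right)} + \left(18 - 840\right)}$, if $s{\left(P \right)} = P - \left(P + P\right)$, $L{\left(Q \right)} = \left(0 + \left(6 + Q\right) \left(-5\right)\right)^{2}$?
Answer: $i \sqrt{2847} \approx 53.357 i$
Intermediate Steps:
$d = -15$
$L{\left(Q \right)} = \left(-30 - 5 Q\right)^{2}$ ($L{\left(Q \right)} = \left(0 - \left(30 + 5 Q\right)\right)^{2} = \left(-30 - 5 Q\right)^{2}$)
$s{\left(P \right)} = - P$ ($s{\left(P \right)} = P - 2 P = - P$)
$\sqrt{s{\left(L{\left(d \right)} \right)} + \left(18 - 840\right)} = \sqrt{- 25 \left(6 - 15\right)^{2} + \left(18 - 840\right)} = \sqrt{- 25 \left(-9\right)^{2} + \left(18 - 840\right)} = \sqrt{- 25 \cdot 81 - 822} = \sqrt{\left(-1\right) 2025 - 822} = \sqrt{-2025 - 822} = \sqrt{-2847} = i \sqrt{2847}$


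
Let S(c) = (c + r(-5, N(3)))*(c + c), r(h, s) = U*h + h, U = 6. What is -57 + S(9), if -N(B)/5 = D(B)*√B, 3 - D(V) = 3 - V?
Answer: -525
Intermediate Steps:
D(V) = V (D(V) = 3 - (3 - V) = 3 + (-3 + V) = V)
N(B) = -5*B^(3/2) (N(B) = -5*B*√B = -5*B^(3/2))
r(h, s) = 7*h (r(h, s) = 6*h + h = 7*h)
S(c) = 2*c*(-35 + c) (S(c) = (c + 7*(-5))*(c + c) = (c - 35)*(2*c) = (-35 + c)*(2*c) = 2*c*(-35 + c))
-57 + S(9) = -57 + 2*9*(-35 + 9) = -57 + 2*9*(-26) = -57 - 468 = -525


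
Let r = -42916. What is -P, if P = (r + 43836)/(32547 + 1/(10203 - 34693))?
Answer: -22530800/797076029 ≈ -0.028267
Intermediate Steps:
P = 22530800/797076029 (P = (-42916 + 43836)/(32547 + 1/(10203 - 34693)) = 920/(32547 + 1/(-24490)) = 920/(32547 - 1/24490) = 920/(797076029/24490) = 920*(24490/797076029) = 22530800/797076029 ≈ 0.028267)
-P = -1*22530800/797076029 = -22530800/797076029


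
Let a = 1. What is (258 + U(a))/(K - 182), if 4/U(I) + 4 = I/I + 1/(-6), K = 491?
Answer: 1626/1957 ≈ 0.83086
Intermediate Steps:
U(I) = -24/19 (U(I) = 4/(-4 + (I/I + 1/(-6))) = 4/(-4 + (1 + 1*(-⅙))) = 4/(-4 + (1 - ⅙)) = 4/(-4 + ⅚) = 4/(-19/6) = 4*(-6/19) = -24/19)
(258 + U(a))/(K - 182) = (258 - 24/19)/(491 - 182) = (4878/19)/309 = (4878/19)*(1/309) = 1626/1957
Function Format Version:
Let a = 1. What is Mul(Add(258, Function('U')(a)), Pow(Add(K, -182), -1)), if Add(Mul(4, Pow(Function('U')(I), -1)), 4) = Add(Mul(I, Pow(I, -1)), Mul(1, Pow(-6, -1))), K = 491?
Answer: Rational(1626, 1957) ≈ 0.83086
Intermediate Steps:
Function('U')(I) = Rational(-24, 19) (Function('U')(I) = Mul(4, Pow(Add(-4, Add(Mul(I, Pow(I, -1)), Mul(1, Pow(-6, -1)))), -1)) = Mul(4, Pow(Add(-4, Add(1, Mul(1, Rational(-1, 6)))), -1)) = Mul(4, Pow(Add(-4, Add(1, Rational(-1, 6))), -1)) = Mul(4, Pow(Add(-4, Rational(5, 6)), -1)) = Mul(4, Pow(Rational(-19, 6), -1)) = Mul(4, Rational(-6, 19)) = Rational(-24, 19))
Mul(Add(258, Function('U')(a)), Pow(Add(K, -182), -1)) = Mul(Add(258, Rational(-24, 19)), Pow(Add(491, -182), -1)) = Mul(Rational(4878, 19), Pow(309, -1)) = Mul(Rational(4878, 19), Rational(1, 309)) = Rational(1626, 1957)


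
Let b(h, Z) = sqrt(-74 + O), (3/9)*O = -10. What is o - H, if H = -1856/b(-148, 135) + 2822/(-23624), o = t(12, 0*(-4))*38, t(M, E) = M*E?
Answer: 1411/11812 - 464*I*sqrt(26)/13 ≈ 0.11945 - 182.0*I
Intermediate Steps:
O = -30 (O = 3*(-10) = -30)
b(h, Z) = 2*I*sqrt(26) (b(h, Z) = sqrt(-74 - 30) = sqrt(-104) = 2*I*sqrt(26))
t(M, E) = E*M
o = 0 (o = ((0*(-4))*12)*38 = (0*12)*38 = 0*38 = 0)
H = -1411/11812 + 464*I*sqrt(26)/13 (H = -1856*(-I*sqrt(26)/52) + 2822/(-23624) = -(-464)*I*sqrt(26)/13 + 2822*(-1/23624) = 464*I*sqrt(26)/13 - 1411/11812 = -1411/11812 + 464*I*sqrt(26)/13 ≈ -0.11945 + 182.0*I)
o - H = 0 - (-1411/11812 + 464*I*sqrt(26)/13) = 0 + (1411/11812 - 464*I*sqrt(26)/13) = 1411/11812 - 464*I*sqrt(26)/13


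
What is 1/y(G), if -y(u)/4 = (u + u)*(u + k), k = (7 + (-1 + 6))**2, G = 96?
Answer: -1/184320 ≈ -5.4253e-6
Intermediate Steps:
k = 144 (k = (7 + 5)**2 = 12**2 = 144)
y(u) = -8*u*(144 + u) (y(u) = -4*(u + u)*(u + 144) = -4*2*u*(144 + u) = -8*u*(144 + u))
1/y(G) = 1/(-8*96*(144 + 96)) = 1/(-8*96*240) = 1/(-184320) = -1/184320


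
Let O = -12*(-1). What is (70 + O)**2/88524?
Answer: 1681/22131 ≈ 0.075957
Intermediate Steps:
O = 12 (O = -6*(-2) = 12)
(70 + O)**2/88524 = (70 + 12)**2/88524 = 82**2*(1/88524) = 6724*(1/88524) = 1681/22131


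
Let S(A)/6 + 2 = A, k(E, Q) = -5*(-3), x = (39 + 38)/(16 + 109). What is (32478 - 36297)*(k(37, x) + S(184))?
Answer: -4227633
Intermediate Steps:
x = 77/125 ≈ 0.61600
k(E, Q) = 15
S(A) = -12 + 6*A
(32478 - 36297)*(k(37, x) + S(184)) = (32478 - 36297)*(15 + (-12 + 6*184)) = -3819*(15 + (-12 + 1104)) = -3819*(15 + 1092) = -3819*1107 = -4227633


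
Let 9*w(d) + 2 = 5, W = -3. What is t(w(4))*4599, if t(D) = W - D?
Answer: -15330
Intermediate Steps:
w(d) = 1/3 (w(d) = -2/9 + (1/9)*5 = -2/9 + 5/9 = 1/3)
t(D) = -3 - D
t(w(4))*4599 = (-3 - 1*1/3)*4599 = (-3 - 1/3)*4599 = -10/3*4599 = -15330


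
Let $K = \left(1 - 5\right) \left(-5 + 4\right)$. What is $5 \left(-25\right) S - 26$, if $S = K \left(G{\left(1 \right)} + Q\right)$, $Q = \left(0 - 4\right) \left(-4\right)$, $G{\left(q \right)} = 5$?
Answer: $-10526$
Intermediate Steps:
$Q = 16$ ($Q = \left(-4\right) \left(-4\right) = 16$)
$K = 4$ ($K = \left(-4\right) \left(-1\right) = 4$)
$S = 84$ ($S = 4 \left(5 + 16\right) = 4 \cdot 21 = 84$)
$5 \left(-25\right) S - 26 = 5 \left(-25\right) 84 - 26 = \left(-125\right) 84 - 26 = -10500 - 26 = -10526$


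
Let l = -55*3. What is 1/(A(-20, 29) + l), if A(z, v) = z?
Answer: -1/185 ≈ -0.0054054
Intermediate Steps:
l = -165
1/(A(-20, 29) + l) = 1/(-20 - 165) = 1/(-185) = -1/185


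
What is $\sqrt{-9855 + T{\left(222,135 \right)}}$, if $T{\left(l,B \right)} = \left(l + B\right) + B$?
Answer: $i \sqrt{9363} \approx 96.763 i$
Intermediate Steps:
$T{\left(l,B \right)} = l + 2 B$ ($T{\left(l,B \right)} = \left(B + l\right) + B = l + 2 B$)
$\sqrt{-9855 + T{\left(222,135 \right)}} = \sqrt{-9855 + \left(222 + 2 \cdot 135\right)} = \sqrt{-9855 + \left(222 + 270\right)} = \sqrt{-9855 + 492} = \sqrt{-9363} = i \sqrt{9363}$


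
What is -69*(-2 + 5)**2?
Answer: -621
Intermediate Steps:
-69*(-2 + 5)**2 = -69*3**2 = -69*9 = -621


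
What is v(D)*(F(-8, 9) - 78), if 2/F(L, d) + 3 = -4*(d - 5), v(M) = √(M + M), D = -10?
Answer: -2968*I*√5/19 ≈ -349.3*I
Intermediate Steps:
v(M) = √2*√M (v(M) = √(2*M) = √2*√M)
F(L, d) = 2/(17 - 4*d) (F(L, d) = 2/(-3 - 4*(d - 5)) = 2/(-3 - 4*(-5 + d)) = 2/(-3 + (20 - 4*d)) = 2/(17 - 4*d))
v(D)*(F(-8, 9) - 78) = (√2*√(-10))*(-2/(-17 + 4*9) - 78) = (√2*(I*√10))*(-2/(-17 + 36) - 78) = (2*I*√5)*(-2/19 - 78) = (2*I*√5)*(-1484/19) = -2968*I*√5/19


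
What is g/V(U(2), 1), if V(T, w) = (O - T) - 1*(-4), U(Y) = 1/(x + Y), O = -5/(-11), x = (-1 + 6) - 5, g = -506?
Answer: -11132/87 ≈ -127.95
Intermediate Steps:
x = 0 (x = 5 - 5 = 0)
O = 5/11 (O = -5*(-1/11) = 5/11 ≈ 0.45455)
U(Y) = 1/Y (U(Y) = 1/(0 + Y) = 1/Y)
V(T, w) = 49/11 - T (V(T, w) = (5/11 - T) - 1*(-4) = (5/11 - T) + 4 = 49/11 - T)
g/V(U(2), 1) = -506/(49/11 - 1/2) = -506/(49/11 - 1*½) = -506/(49/11 - ½) = -506/87/22 = -506*22/87 = -11132/87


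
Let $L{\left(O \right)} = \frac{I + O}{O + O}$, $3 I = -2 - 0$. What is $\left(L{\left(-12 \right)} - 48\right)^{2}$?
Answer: $\frac{2920681}{1296} \approx 2253.6$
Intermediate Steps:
$I = - \frac{2}{3}$ ($I = \frac{-2 - 0}{3} = \frac{-2 + 0}{3} = \frac{1}{3} \left(-2\right) = - \frac{2}{3} \approx -0.66667$)
$L{\left(O \right)} = \frac{- \frac{2}{3} + O}{2 O}$ ($L{\left(O \right)} = \frac{- \frac{2}{3} + O}{O + O} = \frac{- \frac{2}{3} + O}{2 O}$)
$\left(L{\left(-12 \right)} - 48\right)^{2} = \left(\frac{-2 + 3 \left(-12\right)}{6 \left(-12\right)} - 48\right)^{2} = \left(\frac{1}{6} \left(- \frac{1}{12}\right) \left(-2 - 36\right) - 48\right)^{2} = \left(\frac{1}{6} \left(- \frac{1}{12}\right) \left(-38\right) - 48\right)^{2} = \left(\frac{19}{36} - 48\right)^{2} = \left(- \frac{1709}{36}\right)^{2} = \frac{2920681}{1296}$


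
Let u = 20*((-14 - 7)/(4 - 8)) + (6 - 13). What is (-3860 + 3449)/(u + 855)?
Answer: -411/953 ≈ -0.43127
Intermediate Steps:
u = 98 (u = 20*(-21/(-4)) - 7 = 20*(-21*(-¼)) - 7 = 20*(21/4) - 7 = 105 - 7 = 98)
(-3860 + 3449)/(u + 855) = (-3860 + 3449)/(98 + 855) = -411/953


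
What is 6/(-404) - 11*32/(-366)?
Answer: 35003/36966 ≈ 0.94690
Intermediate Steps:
6/(-404) - 11*32/(-366) = 6*(-1/404) - 352*(-1/366) = -3/202 + 176/183 = 35003/36966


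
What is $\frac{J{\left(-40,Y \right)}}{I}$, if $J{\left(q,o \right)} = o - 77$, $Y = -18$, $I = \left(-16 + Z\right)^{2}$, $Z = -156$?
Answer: $- \frac{95}{29584} \approx -0.0032112$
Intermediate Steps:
$I = 29584$ ($I = \left(-16 - 156\right)^{2} = \left(-172\right)^{2} = 29584$)
$J{\left(q,o \right)} = -77 + o$ ($J{\left(q,o \right)} = o - 77 = -77 + o$)
$\frac{J{\left(-40,Y \right)}}{I} = \frac{-77 - 18}{29584} = \left(-95\right) \frac{1}{29584} = - \frac{95}{29584}$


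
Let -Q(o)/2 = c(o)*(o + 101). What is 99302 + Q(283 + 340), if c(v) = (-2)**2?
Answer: 93510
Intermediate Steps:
c(v) = 4
Q(o) = -808 - 8*o (Q(o) = -8*(o + 101) = -8*(101 + o) = -2*(404 + 4*o) = -808 - 8*o)
99302 + Q(283 + 340) = 99302 + (-808 - 8*(283 + 340)) = 99302 + (-808 - 8*623) = 99302 + (-808 - 4984) = 99302 - 5792 = 93510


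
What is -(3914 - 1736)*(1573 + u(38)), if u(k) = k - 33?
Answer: -3436884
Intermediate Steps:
u(k) = -33 + k
-(3914 - 1736)*(1573 + u(38)) = -(3914 - 1736)*(1573 + (-33 + 38)) = -2178*(1573 + 5) = -2178*1578 = -1*3436884 = -3436884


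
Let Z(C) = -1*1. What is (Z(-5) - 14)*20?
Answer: -300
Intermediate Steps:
Z(C) = -1
(Z(-5) - 14)*20 = (-1 - 14)*20 = -15*20 = -300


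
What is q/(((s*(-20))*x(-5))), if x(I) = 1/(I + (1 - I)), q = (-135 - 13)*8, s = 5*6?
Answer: 148/75 ≈ 1.9733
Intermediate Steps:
s = 30
q = -1184 (q = -148*8 = -1184)
x(I) = 1 (x(I) = 1/1 = 1)
q/(((s*(-20))*x(-5))) = -1184/((30*(-20))*1) = -1184/((-600*1)) = -1184/(-600) = -1184*(-1/600) = 148/75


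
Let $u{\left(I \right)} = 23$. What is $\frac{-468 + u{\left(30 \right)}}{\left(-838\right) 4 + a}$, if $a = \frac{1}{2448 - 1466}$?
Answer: $\frac{436990}{3291663} \approx 0.13276$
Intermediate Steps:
$a = \frac{1}{982} \approx 0.0010183$
$\frac{-468 + u{\left(30 \right)}}{\left(-838\right) 4 + a} = \frac{-468 + 23}{\left(-838\right) 4 + \frac{1}{982}} = - \frac{445}{-3352 + \frac{1}{982}} = - \frac{445}{- \frac{3291663}{982}} = \left(-445\right) \left(- \frac{982}{3291663}\right) = \frac{436990}{3291663}$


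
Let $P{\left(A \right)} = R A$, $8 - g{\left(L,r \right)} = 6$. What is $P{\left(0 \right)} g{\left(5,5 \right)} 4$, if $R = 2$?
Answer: $0$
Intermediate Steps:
$g{\left(L,r \right)} = 2$ ($g{\left(L,r \right)} = 8 - 6 = 2$)
$P{\left(A \right)} = 2 A$
$P{\left(0 \right)} g{\left(5,5 \right)} 4 = 2 \cdot 0 \cdot 2 \cdot 4 = 0 \cdot 2 \cdot 4 = 0 \cdot 4 = 0$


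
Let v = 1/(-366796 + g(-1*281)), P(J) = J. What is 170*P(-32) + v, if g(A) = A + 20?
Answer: -1996790081/367057 ≈ -5440.0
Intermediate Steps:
g(A) = 20 + A
v = -1/367057 (v = 1/(-366796 + (20 - 1*281)) = 1/(-366796 + (20 - 281)) = 1/(-366796 - 261) = 1/(-367057) = -1/367057 ≈ -2.7244e-6)
170*P(-32) + v = 170*(-32) - 1/367057 = -5440 - 1/367057 = -1996790081/367057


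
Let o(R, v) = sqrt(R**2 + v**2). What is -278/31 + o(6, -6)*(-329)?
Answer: -278/31 - 1974*sqrt(2) ≈ -2800.6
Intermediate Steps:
-278/31 + o(6, -6)*(-329) = -278/31 + sqrt(6**2 + (-6)**2)*(-329) = -278*1/31 + sqrt(36 + 36)*(-329) = -278/31 + sqrt(72)*(-329) = -278/31 + (6*sqrt(2))*(-329) = -278/31 - 1974*sqrt(2)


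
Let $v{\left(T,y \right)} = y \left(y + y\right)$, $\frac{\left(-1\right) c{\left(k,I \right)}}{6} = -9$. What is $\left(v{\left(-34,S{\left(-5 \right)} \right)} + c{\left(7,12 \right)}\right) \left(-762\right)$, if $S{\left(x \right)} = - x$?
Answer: $-79248$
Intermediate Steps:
$c{\left(k,I \right)} = 54$ ($c{\left(k,I \right)} = \left(-6\right) \left(-9\right) = 54$)
$v{\left(T,y \right)} = 2 y^{2}$ ($v{\left(T,y \right)} = y 2 y = 2 y^{2}$)
$\left(v{\left(-34,S{\left(-5 \right)} \right)} + c{\left(7,12 \right)}\right) \left(-762\right) = \left(2 \left(\left(-1\right) \left(-5\right)\right)^{2} + 54\right) \left(-762\right) = \left(2 \cdot 5^{2} + 54\right) \left(-762\right) = \left(2 \cdot 25 + 54\right) \left(-762\right) = \left(50 + 54\right) \left(-762\right) = 104 \left(-762\right) = -79248$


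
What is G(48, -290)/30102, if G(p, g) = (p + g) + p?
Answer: -97/15051 ≈ -0.0064448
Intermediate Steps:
G(p, g) = g + 2*p (G(p, g) = (g + p) + p = g + 2*p)
G(48, -290)/30102 = (-290 + 2*48)/30102 = (-290 + 96)*(1/30102) = -194*1/30102 = -97/15051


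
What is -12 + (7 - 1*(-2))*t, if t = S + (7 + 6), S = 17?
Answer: 258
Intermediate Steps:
t = 30 (t = 17 + (7 + 6) = 17 + 13 = 30)
-12 + (7 - 1*(-2))*t = -12 + (7 - 1*(-2))*30 = -12 + (7 + 2)*30 = -12 + 9*30 = -12 + 270 = 258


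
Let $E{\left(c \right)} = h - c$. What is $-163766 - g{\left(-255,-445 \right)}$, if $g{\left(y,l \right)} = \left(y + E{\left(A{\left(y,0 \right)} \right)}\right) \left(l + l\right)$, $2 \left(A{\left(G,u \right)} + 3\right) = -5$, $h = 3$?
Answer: $-383151$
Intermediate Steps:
$A{\left(G,u \right)} = - \frac{11}{2}$ ($A{\left(G,u \right)} = -3 + \frac{1}{2} \left(-5\right) = -3 - \frac{5}{2} = - \frac{11}{2}$)
$E{\left(c \right)} = 3 - c$
$g{\left(y,l \right)} = 2 l \left(\frac{17}{2} + y\right)$ ($g{\left(y,l \right)} = \left(y + \left(3 - - \frac{11}{2}\right)\right) \left(l + l\right) = \left(y + \left(3 + \frac{11}{2}\right)\right) 2 l = \left(y + \frac{17}{2}\right) 2 l = \left(\frac{17}{2} + y\right) 2 l = 2 l \left(\frac{17}{2} + y\right)$)
$-163766 - g{\left(-255,-445 \right)} = -163766 - - 445 \left(17 + 2 \left(-255\right)\right) = -163766 - - 445 \left(17 - 510\right) = -163766 - \left(-445\right) \left(-493\right) = -163766 - 219385 = -383151$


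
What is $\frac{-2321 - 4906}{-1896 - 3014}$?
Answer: $\frac{7227}{4910} \approx 1.4719$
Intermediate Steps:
$\frac{-2321 - 4906}{-1896 - 3014} = - \frac{7227}{-1896 - 3014} = - \frac{7227}{-4910} = \left(-7227\right) \left(- \frac{1}{4910}\right) = \frac{7227}{4910}$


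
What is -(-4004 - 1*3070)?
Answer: 7074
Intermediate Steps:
-(-4004 - 1*3070) = -(-4004 - 3070) = -1*(-7074) = 7074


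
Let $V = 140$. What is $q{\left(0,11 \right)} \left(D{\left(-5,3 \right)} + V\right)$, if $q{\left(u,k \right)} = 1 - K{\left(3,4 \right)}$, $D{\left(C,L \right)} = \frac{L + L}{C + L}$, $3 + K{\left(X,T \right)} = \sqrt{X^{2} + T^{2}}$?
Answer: $-137$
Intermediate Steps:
$K{\left(X,T \right)} = -3 + \sqrt{T^{2} + X^{2}}$ ($K{\left(X,T \right)} = -3 + \sqrt{X^{2} + T^{2}} = -3 + \sqrt{T^{2} + X^{2}}$)
$D{\left(C,L \right)} = \frac{2 L}{C + L}$
$q{\left(u,k \right)} = -1$ ($q{\left(u,k \right)} = 1 - \left(-3 + \sqrt{4^{2} + 3^{2}}\right) = 1 - \left(-3 + \sqrt{16 + 9}\right) = 1 - \left(-3 + \sqrt{25}\right) = 1 - \left(-3 + 5\right) = 1 - 2 = -1$)
$q{\left(0,11 \right)} \left(D{\left(-5,3 \right)} + V\right) = - (2 \cdot 3 \frac{1}{-5 + 3} + 140) = - (2 \cdot 3 \frac{1}{-2} + 140) = - (2 \cdot 3 \left(- \frac{1}{2}\right) + 140) = - (-3 + 140) = \left(-1\right) 137 = -137$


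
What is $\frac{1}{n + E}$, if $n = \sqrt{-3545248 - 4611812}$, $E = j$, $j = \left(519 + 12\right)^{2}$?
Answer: $\frac{31329}{8834462509} - \frac{2 i \sqrt{226585}}{26503387527} \approx 3.5462 \cdot 10^{-6} - 3.5921 \cdot 10^{-8} i$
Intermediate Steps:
$j = 281961$ ($j = 531^{2} = 281961$)
$E = 281961$
$n = 6 i \sqrt{226585}$ ($n = \sqrt{-8157060} = 6 i \sqrt{226585} \approx 2856.1 i$)
$\frac{1}{n + E} = \frac{1}{6 i \sqrt{226585} + 281961} = \frac{1}{281961 + 6 i \sqrt{226585}}$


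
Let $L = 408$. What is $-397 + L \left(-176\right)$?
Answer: $-72205$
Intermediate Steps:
$-397 + L \left(-176\right) = -397 + 408 \left(-176\right) = -397 - 71808 = -72205$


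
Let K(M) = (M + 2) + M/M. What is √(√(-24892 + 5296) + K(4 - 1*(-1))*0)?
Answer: (-4899)^(¼)*√2 ≈ 8.3662 + 8.3662*I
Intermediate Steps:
K(M) = 3 + M (K(M) = (2 + M) + 1 = 3 + M)
√(√(-24892 + 5296) + K(4 - 1*(-1))*0) = √(√(-24892 + 5296) + (3 + (4 - 1*(-1)))*0) = √(√(-19596) + (3 + (4 + 1))*0) = √(2*I*√4899 + (3 + 5)*0) = √(2*I*√4899 + 8*0) = √(2*I*√4899 + 0) = √(2*I*√4899) = √2*4899^(¼)*√I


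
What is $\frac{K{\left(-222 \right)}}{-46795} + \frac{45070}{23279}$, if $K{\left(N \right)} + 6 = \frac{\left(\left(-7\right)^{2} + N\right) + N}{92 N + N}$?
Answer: $\frac{43546334234099}{22490530260030} \approx 1.9362$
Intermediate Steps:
$K{\left(N \right)} = -6 + \frac{49 + 2 N}{93 N}$ ($K{\left(N \right)} = -6 + \frac{\left(\left(-7\right)^{2} + N\right) + N}{92 N + N} = -6 + \frac{\left(49 + N\right) + N}{93 N} = -6 + \left(49 + 2 N\right) \frac{1}{93 N} = -6 + \frac{49 + 2 N}{93 N}$)
$\frac{K{\left(-222 \right)}}{-46795} + \frac{45070}{23279} = \frac{\frac{1}{93} \frac{1}{-222} \left(49 - -123432\right)}{-46795} + \frac{45070}{23279} = \frac{1}{93} \left(- \frac{1}{222}\right) \left(49 + 123432\right) \left(- \frac{1}{46795}\right) + 45070 \cdot \frac{1}{23279} = \frac{1}{93} \left(- \frac{1}{222}\right) 123481 \left(- \frac{1}{46795}\right) + \frac{45070}{23279} = \left(- \frac{123481}{20646}\right) \left(- \frac{1}{46795}\right) + \frac{45070}{23279} = \frac{123481}{966129570} + \frac{45070}{23279} = \frac{43546334234099}{22490530260030}$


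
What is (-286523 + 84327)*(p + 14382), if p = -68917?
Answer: 11026758860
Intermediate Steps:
(-286523 + 84327)*(p + 14382) = (-286523 + 84327)*(-68917 + 14382) = -202196*(-54535) = 11026758860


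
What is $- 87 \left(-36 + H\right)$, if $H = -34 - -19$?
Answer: $4437$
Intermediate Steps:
$H = -15$ ($H = -34 + 19 = -15$)
$- 87 \left(-36 + H\right) = - 87 \left(-36 - 15\right) = \left(-87\right) \left(-51\right) = 4437$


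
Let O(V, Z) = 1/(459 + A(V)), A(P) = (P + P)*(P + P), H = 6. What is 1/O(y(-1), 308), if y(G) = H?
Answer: 603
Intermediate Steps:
A(P) = 4*P**2 (A(P) = (2*P)*(2*P) = 4*P**2)
y(G) = 6
O(V, Z) = 1/(459 + 4*V**2)
1/O(y(-1), 308) = 1/(1/(459 + 4*6**2)) = 1/(1/(459 + 4*36)) = 1/(1/(459 + 144)) = 1/(1/603) = 603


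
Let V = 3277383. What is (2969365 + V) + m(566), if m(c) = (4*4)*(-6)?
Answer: 6246652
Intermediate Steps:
m(c) = -96 (m(c) = 16*(-6) = -96)
(2969365 + V) + m(566) = (2969365 + 3277383) - 96 = 6246748 - 96 = 6246652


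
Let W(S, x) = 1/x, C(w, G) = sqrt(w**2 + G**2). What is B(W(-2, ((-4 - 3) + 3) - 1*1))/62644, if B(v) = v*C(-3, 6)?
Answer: -3*sqrt(5)/313220 ≈ -2.1417e-5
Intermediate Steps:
C(w, G) = sqrt(G**2 + w**2)
B(v) = 3*v*sqrt(5) (B(v) = v*sqrt(6**2 + (-3)**2) = v*sqrt(36 + 9) = v*sqrt(45) = v*(3*sqrt(5)) = 3*v*sqrt(5))
B(W(-2, ((-4 - 3) + 3) - 1*1))/62644 = (3*sqrt(5)/(((-4 - 3) + 3) - 1*1))/62644 = (3*sqrt(5)/((-7 + 3) - 1))*(1/62644) = (3*sqrt(5)/(-4 - 1))*(1/62644) = (3*sqrt(5)/(-5))*(1/62644) = (3*(-1/5)*sqrt(5))*(1/62644) = -3*sqrt(5)/5*(1/62644) = -3*sqrt(5)/313220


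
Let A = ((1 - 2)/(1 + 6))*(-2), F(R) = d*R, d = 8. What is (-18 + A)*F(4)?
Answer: -3968/7 ≈ -566.86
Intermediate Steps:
F(R) = 8*R
A = 2/7 (A = -1/7*(-2) = -1*⅐*(-2) = -⅐*(-2) = 2/7 ≈ 0.28571)
(-18 + A)*F(4) = (-18 + 2/7)*(8*4) = -124/7*32 = -3968/7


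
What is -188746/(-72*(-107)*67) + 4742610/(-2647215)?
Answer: -10917165781/5060769156 ≈ -2.1572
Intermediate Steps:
-188746/(-72*(-107)*67) + 4742610/(-2647215) = -188746/(7704*67) + 4742610*(-1/2647215) = -188746/516168 - 316174/176481 = -188746*1/516168 - 316174/176481 = -94373/258084 - 316174/176481 = -10917165781/5060769156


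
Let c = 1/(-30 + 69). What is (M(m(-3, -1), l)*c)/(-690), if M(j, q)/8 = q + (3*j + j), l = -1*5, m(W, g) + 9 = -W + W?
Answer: 164/13455 ≈ 0.012189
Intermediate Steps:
m(W, g) = -9 (m(W, g) = -9 + (-W + W) = -9 + 0 = -9)
l = -5
M(j, q) = 8*q + 32*j (M(j, q) = 8*(q + (3*j + j)) = 8*(q + 4*j) = 8*q + 32*j)
c = 1/39 ≈ 0.025641
(M(m(-3, -1), l)*c)/(-690) = ((8*(-5) + 32*(-9))*(1/39))/(-690) = ((-40 - 288)*(1/39))*(-1/690) = -328*1/39*(-1/690) = -328/39*(-1/690) = 164/13455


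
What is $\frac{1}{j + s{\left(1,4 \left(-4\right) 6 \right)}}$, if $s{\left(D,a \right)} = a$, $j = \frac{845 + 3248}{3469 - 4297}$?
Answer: $- \frac{828}{83581} \approx -0.0099066$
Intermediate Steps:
$j = - \frac{4093}{828}$ ($j = \frac{4093}{-828} = 4093 \left(- \frac{1}{828}\right) = - \frac{4093}{828} \approx -4.9432$)
$\frac{1}{j + s{\left(1,4 \left(-4\right) 6 \right)}} = \frac{1}{- \frac{4093}{828} + 4 \left(-4\right) 6} = \frac{1}{- \frac{4093}{828} - 96} = \frac{1}{- \frac{83581}{828}} = - \frac{828}{83581}$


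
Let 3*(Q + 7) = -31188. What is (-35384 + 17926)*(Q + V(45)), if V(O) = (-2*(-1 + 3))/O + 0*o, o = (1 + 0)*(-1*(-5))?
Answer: 8172770662/45 ≈ 1.8162e+8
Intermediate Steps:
Q = -10403 (Q = -7 + (⅓)*(-31188) = -7 - 10396 = -10403)
o = 5 (o = 1*5 = 5)
V(O) = -4/O (V(O) = (-2*(-1 + 3))/O + 0*5 = (-2*2)/O + 0 = -4/O + 0 = -4/O)
(-35384 + 17926)*(Q + V(45)) = (-35384 + 17926)*(-10403 - 4/45) = -17458*(-10403 - 4*1/45) = -17458*(-10403 - 4/45) = -17458*(-468139/45) = 8172770662/45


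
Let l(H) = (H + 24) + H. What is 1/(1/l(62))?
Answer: 148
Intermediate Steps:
l(H) = 24 + 2*H (l(H) = (24 + H) + H = 24 + 2*H)
1/(1/l(62)) = 1/(1/(24 + 2*62)) = 1/(1/(24 + 124)) = 1/(1/148) = 148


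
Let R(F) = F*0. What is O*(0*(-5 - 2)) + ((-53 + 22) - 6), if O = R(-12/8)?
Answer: -37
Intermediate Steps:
R(F) = 0
O = 0
O*(0*(-5 - 2)) + ((-53 + 22) - 6) = 0*(0*(-5 - 2)) + ((-53 + 22) - 6) = 0*(0*(-7)) + (-31 - 6) = 0*0 - 37 = 0 - 37 = -37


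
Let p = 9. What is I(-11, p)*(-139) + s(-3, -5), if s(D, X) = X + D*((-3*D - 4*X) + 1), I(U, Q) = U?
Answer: 1434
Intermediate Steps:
s(D, X) = X + D*(1 - 4*X - 3*D) (s(D, X) = X + D*((-4*X - 3*D) + 1) = X + D*(1 - 4*X - 3*D))
I(-11, p)*(-139) + s(-3, -5) = -11*(-139) + (-3 - 5 - 3*(-3)² - 4*(-3)*(-5)) = 1529 + (-3 - 5 - 3*9 - 60) = 1529 + (-3 - 5 - 27 - 60) = 1529 - 95 = 1434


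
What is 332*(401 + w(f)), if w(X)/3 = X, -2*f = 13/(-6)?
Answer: 134211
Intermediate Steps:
f = 13/12 (f = -13/(2*(-6)) = -13*(-1)/(2*6) = -½*(-13/6) = 13/12 ≈ 1.0833)
w(X) = 3*X
332*(401 + w(f)) = 332*(401 + 3*(13/12)) = 332*(401 + 13/4) = 332*(1617/4) = 134211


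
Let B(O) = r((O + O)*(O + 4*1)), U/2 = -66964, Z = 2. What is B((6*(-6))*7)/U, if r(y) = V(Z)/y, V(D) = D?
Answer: -1/8369964288 ≈ -1.1947e-10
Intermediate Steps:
U = -133928 (U = 2*(-66964) = -133928)
r(y) = 2/y
B(O) = 1/(O*(4 + O)) (B(O) = 2/(((O + O)*(O + 4*1))) = 2/(((2*O)*(O + 4))) = 2/(((2*O)*(4 + O))) = 2/((2*O*(4 + O))) = 2*(1/(2*O*(4 + O))) = 1/(O*(4 + O)))
B((6*(-6))*7)/U = (1/((((6*(-6))*7))*(4 + (6*(-6))*7)))/(-133928) = (1/(((-36*7))*(4 - 36*7)))*(-1/133928) = (1/((-252)*(4 - 252)))*(-1/133928) = -1/252/(-248)*(-1/133928) = -1/252*(-1/248)*(-1/133928) = (1/62496)*(-1/133928) = -1/8369964288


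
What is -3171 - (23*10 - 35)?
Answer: -3366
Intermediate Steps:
-3171 - (23*10 - 35) = -3171 - (230 - 35) = -3171 - 1*195 = -3171 - 195 = -3366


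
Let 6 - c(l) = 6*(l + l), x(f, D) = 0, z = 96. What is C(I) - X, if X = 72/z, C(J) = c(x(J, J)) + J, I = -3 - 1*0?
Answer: 9/4 ≈ 2.2500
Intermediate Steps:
c(l) = 6 - 12*l (c(l) = 6 - 6*(l + l) = 6 - 6*2*l = 6 - 12*l)
I = -3 (I = -3 + 0 = -3)
C(J) = 6 + J (C(J) = (6 - 12*0) + J = (6 + 0) + J = 6 + J)
X = 3/4 (X = 72/96 = 72*(1/96) = 3/4 ≈ 0.75000)
C(I) - X = (6 - 3) - 1*3/4 = 3 - 3/4 = 9/4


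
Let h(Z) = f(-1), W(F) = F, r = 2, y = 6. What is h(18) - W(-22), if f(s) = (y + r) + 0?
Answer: 30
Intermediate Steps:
f(s) = 8 (f(s) = (6 + 2) + 0 = 8 + 0 = 8)
h(Z) = 8
h(18) - W(-22) = 8 - 1*(-22) = 8 + 22 = 30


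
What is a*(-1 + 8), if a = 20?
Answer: 140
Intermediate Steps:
a*(-1 + 8) = 20*(-1 + 8) = 20*7 = 140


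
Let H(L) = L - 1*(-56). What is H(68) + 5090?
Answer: 5214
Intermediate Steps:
H(L) = 56 + L (H(L) = L + 56 = 56 + L)
H(68) + 5090 = (56 + 68) + 5090 = 124 + 5090 = 5214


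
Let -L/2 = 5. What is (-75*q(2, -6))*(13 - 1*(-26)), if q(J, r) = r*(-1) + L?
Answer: 11700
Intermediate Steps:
L = -10 (L = -2*5 = -10)
q(J, r) = -10 - r (q(J, r) = r*(-1) - 10 = -r - 10 = -10 - r)
(-75*q(2, -6))*(13 - 1*(-26)) = (-75*(-10 - 1*(-6)))*(13 - 1*(-26)) = (-75*(-10 + 6))*(13 + 26) = -75*(-4)*39 = 300*39 = 11700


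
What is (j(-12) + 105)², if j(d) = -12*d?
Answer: 62001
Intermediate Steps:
(j(-12) + 105)² = (-12*(-12) + 105)² = (144 + 105)² = 249² = 62001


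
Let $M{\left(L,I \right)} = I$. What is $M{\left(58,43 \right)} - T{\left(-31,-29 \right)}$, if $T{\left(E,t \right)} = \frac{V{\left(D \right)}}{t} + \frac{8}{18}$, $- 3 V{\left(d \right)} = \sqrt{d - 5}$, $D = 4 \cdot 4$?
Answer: $\frac{383}{9} - \frac{\sqrt{11}}{87} \approx 42.517$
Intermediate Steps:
$D = 16$
$V{\left(d \right)} = - \frac{\sqrt{-5 + d}}{3}$ ($V{\left(d \right)} = - \frac{\sqrt{d - 5}}{3} = - \frac{\sqrt{-5 + d}}{3}$)
$T{\left(E,t \right)} = \frac{4}{9} - \frac{\sqrt{11}}{3 t}$ ($T{\left(E,t \right)} = \frac{\left(- \frac{1}{3}\right) \sqrt{-5 + 16}}{t} + \frac{8}{18} = \frac{\left(- \frac{1}{3}\right) \sqrt{11}}{t} + 8 \cdot \frac{1}{18} = - \frac{\sqrt{11}}{3 t} + \frac{4}{9} = \frac{4}{9} - \frac{\sqrt{11}}{3 t}$)
$M{\left(58,43 \right)} - T{\left(-31,-29 \right)} = 43 - \left(\frac{4}{9} - \frac{\sqrt{11}}{3 \left(-29\right)}\right) = 43 - \left(\frac{4}{9} - \frac{1}{3} \sqrt{11} \left(- \frac{1}{29}\right)\right) = 43 - \left(\frac{4}{9} + \frac{\sqrt{11}}{87}\right) = \frac{383}{9} - \frac{\sqrt{11}}{87}$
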